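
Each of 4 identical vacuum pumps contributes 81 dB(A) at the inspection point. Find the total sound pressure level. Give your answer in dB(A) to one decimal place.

87.0 dB(A)

L_total = L₁ + 10·log₁₀ N for N identical incoherent sources.
L_total = 81 + 10·log₁₀(4) = 81 + 6.021 = 87.02 dB(A).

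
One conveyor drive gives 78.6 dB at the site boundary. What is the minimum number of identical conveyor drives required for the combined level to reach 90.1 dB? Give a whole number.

The shortfall is 90.1 − 78.6 = 11.5 dB, and N units add 10·log₁₀ N, so need 10·log₁₀ N ≥ 11.5.
N ≥ 10^(11.5/10) = 14.125, so N = 15.

15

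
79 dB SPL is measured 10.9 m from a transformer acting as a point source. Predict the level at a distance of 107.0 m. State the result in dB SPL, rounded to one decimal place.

59.2 dB SPL

For a point source, L₂ = L₁ − 20·log₁₀(r₂/r₁).
L₂ = 79 − 20·log₁₀(107.0/10.9) = 79 − 19.839 = 59.16 dB SPL.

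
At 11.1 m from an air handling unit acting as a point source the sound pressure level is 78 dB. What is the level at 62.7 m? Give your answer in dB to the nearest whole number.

For a point source, L₂ = L₁ − 20·log₁₀(r₂/r₁).
L₂ = 78 − 20·log₁₀(62.7/11.1) = 78 − 15.039 = 62.96 dB.

63 dB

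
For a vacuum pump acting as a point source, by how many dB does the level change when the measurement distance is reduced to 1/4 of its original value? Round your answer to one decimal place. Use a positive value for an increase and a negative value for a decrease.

A point source loses 6 dB per doubling of distance; generally ΔL = −20·log₁₀(r₂/r₁).
ΔL = −20·log₁₀(0.25) = +12.04 dB.

+12.0 dB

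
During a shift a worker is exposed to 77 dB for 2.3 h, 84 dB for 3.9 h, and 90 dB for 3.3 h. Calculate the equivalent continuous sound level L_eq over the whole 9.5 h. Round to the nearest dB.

L_eq = 10·log₁₀[(1/T)·Σ tᵢ·10^(Lᵢ/10)] with T = 9.5 h.
Σ tᵢ·10^(Lᵢ/10) = 2.3·10^(77/10) + 3.9·10^(84/10) + 3.3·10^(90/10) = 4.395e+09.
L_eq = 10·log₁₀(4.395e+09/9.5) = 86.65 dB.

87 dB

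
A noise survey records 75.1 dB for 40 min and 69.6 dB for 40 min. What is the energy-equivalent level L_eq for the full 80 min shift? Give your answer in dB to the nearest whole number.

73 dB

L_eq = 10·log₁₀[(1/T)·Σ tᵢ·10^(Lᵢ/10)] with T = 80 min.
Σ tᵢ·10^(Lᵢ/10) = 40·10^(75.1/10) + 40·10^(69.6/10) = 1.659e+09.
L_eq = 10·log₁₀(1.659e+09/80) = 73.17 dB.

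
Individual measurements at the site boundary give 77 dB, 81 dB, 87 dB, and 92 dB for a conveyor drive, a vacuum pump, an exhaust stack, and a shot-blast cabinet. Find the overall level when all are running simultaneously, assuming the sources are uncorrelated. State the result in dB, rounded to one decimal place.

Incoherent sources combine by intensity addition: L_total = 10·log₁₀(Σ 10^(L_i/10)).
Σ 10^(L/10) = 10^(77/10) + 10^(81/10) + 10^(87/10) + 10^(92/10) = 2.262e+09.
L_total = 10·log₁₀(2.262e+09) = 93.55 dB.

93.5 dB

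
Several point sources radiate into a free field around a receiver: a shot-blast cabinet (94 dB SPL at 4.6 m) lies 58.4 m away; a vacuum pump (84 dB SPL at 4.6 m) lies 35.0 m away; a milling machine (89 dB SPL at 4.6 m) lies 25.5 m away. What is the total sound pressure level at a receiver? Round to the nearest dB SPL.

77 dB SPL

Propagate each source to the receiver with L = L_ref − 20·log₁₀(r/r_ref), then add intensities.
shot-blast cabinet: 94 − 20·log₁₀(58.4/4.6) = 94 − 22.07 = 71.93 dB SPL.
vacuum pump: 84 − 20·log₁₀(35.0/4.6) = 84 − 17.63 = 66.37 dB SPL.
milling machine: 89 − 20·log₁₀(25.5/4.6) = 89 − 14.88 = 74.12 dB SPL.
Σ 10^(L/10) = 4.577e+07 → L_total = 10·log₁₀(4.577e+07) = 76.61 dB SPL.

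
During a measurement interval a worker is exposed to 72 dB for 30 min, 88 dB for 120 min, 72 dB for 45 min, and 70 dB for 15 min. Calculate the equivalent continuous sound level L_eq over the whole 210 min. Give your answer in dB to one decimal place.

Weight each interval's intensity by its duration and average over T = 210 min:
Σ tᵢ·10^(Lᵢ/10) = 30·10^(72/10) + 120·10^(88/10) + 45·10^(72/10) + 15·10^(70/10) = 7.705e+10.
L_eq = 10·log₁₀(7.705e+10/210) = 85.65 dB.

85.6 dB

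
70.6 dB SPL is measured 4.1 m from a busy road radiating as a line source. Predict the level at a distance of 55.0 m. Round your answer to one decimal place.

59.3 dB SPL

For a line source, L₂ = L₁ − 10·log₁₀(r₂/r₁).
L₂ = 70.6 − 10·log₁₀(55.0/4.1) = 70.6 − 11.276 = 59.32 dB SPL.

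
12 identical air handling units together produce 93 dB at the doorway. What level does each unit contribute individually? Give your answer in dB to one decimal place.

12 equal contributions raise the level by 10·log₁₀ 12 = 10.792 dB, so each unit alone gives 93 − 10.792.

82.2 dB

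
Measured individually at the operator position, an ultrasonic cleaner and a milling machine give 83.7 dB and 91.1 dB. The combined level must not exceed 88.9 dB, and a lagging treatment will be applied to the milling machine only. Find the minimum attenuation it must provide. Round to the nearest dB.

4 dB

Fixed contribution from the other source: Σ 10^(L/10) = 10^(83.7/10) = 2.344e+08 (83.70 dB).
The limit corresponds to 10^(88.9/10) = 7.762e+08; subtracting the fixed part leaves 5.418e+08 for the milling machine, i.e. 87.34 dB.
Required insertion loss = 91.1 − 87.34 = 3.76 dB.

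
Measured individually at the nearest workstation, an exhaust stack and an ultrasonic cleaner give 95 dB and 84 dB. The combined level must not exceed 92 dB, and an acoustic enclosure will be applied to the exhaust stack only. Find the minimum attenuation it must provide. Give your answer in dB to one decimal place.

3.7 dB

Everything except the exhaust stack sums to 10^(84/10) = 2.512e+08 in linear terms, 84.00 dB.
To meet 92 dB overall, the treated exhaust stack may contribute at most 10^(92/10) − 2.512e+08 = 1.334e+09, i.e. 91.25 dB.
So the exhaust stack must be reduced from 95 to 91.25 dB: IL = 3.75 dB.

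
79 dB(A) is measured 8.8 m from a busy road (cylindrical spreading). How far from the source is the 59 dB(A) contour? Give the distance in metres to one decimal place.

For a line source L₁ − L₂ = 10·log₁₀(r₂/r₁), so r₂ = r₁·10^((L₁−L₂)/10).
r₂ = 8.8·10^((79−59)/10) = 8.8·10^(20.0/10) = 880.00 m.

880.0 m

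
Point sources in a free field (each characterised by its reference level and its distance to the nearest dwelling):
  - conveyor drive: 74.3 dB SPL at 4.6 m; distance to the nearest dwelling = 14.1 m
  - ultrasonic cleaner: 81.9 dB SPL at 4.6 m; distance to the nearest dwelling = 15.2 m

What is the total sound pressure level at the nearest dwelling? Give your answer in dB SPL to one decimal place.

Apply inverse-square spreading to bring every level to the receiver, then sum 10^(L/10).
conveyor drive: 74.3 − 20·log₁₀(14.1/4.6) = 74.3 − 9.73 = 64.57 dB SPL.
ultrasonic cleaner: 81.9 − 20·log₁₀(15.2/4.6) = 81.9 − 10.38 = 71.52 dB SPL.
Σ 10^(L/10) = 1.705e+07 → L_total = 10·log₁₀(1.705e+07) = 72.32 dB SPL.

72.3 dB SPL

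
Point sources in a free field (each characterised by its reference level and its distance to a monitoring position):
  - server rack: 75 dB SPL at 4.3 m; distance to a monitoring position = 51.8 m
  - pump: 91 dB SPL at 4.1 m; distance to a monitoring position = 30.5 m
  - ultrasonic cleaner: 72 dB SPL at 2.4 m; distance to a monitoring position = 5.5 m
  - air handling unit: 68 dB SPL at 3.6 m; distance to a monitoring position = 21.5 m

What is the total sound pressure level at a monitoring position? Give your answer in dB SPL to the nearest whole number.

Apply inverse-square spreading to bring every level to the receiver, then sum 10^(L/10).
server rack: 75 − 20·log₁₀(51.8/4.3) = 75 − 21.62 = 53.38 dB SPL.
pump: 91 − 20·log₁₀(30.5/4.1) = 91 − 17.43 = 73.57 dB SPL.
ultrasonic cleaner: 72 − 20·log₁₀(5.5/2.4) = 72 − 7.20 = 64.80 dB SPL.
air handling unit: 68 − 20·log₁₀(21.5/3.6) = 68 − 15.52 = 52.48 dB SPL.
Σ 10^(L/10) = 2.616e+07 → L_total = 10·log₁₀(2.616e+07) = 74.18 dB SPL.

74 dB SPL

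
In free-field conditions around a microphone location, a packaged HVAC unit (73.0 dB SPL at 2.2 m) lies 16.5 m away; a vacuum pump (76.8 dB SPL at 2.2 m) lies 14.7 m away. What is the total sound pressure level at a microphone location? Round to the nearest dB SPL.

Apply inverse-square spreading to bring every level to the receiver, then sum 10^(L/10).
packaged HVAC unit: 73.0 − 20·log₁₀(16.5/2.2) = 73.0 − 17.50 = 55.50 dB SPL.
vacuum pump: 76.8 − 20·log₁₀(14.7/2.2) = 76.8 − 16.50 = 60.30 dB SPL.
Σ 10^(L/10) = 1.427e+06 → L_total = 10·log₁₀(1.427e+06) = 61.54 dB SPL.

62 dB SPL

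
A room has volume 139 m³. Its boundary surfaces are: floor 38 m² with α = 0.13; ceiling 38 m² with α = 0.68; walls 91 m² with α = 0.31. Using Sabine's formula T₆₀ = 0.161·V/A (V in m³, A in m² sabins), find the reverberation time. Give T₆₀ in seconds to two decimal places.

0.38 s

A = Σ Sᵢαᵢ = 38·0.13 + 38·0.68 + 91·0.31 = 58.99 m².
T₆₀ = 0.161 × 139 / 58.99 = 0.379 s.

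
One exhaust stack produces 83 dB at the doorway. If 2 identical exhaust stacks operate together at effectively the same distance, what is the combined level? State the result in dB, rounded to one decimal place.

86.0 dB

L_total = L₁ + 10·log₁₀ N for N identical incoherent sources.
L_total = 83 + 10·log₁₀(2) = 83 + 3.010 = 86.01 dB.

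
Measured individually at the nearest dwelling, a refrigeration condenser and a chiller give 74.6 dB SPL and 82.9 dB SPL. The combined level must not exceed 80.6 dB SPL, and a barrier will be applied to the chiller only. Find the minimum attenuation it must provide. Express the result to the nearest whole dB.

Fixed contribution from the other source: Σ 10^(L/10) = 10^(74.6/10) = 2.884e+07 (74.60 dB SPL).
The limit corresponds to 10^(80.6/10) = 1.148e+08; subtracting the fixed part leaves 8.598e+07 for the chiller, i.e. 79.34 dB SPL.
So the chiller must be reduced from 82.9 to 79.34 dB SPL: IL = 3.56 dB.

4 dB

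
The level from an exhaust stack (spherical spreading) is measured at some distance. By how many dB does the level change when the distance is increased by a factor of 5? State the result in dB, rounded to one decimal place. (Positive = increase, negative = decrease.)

-14.0 dB

With spherical spreading the level changes by −20·log₁₀(r₂/r₁).
ΔL = −20·log₁₀(5) = -13.98 dB.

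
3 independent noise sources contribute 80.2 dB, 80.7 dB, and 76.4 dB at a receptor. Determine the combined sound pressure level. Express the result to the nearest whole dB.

For uncorrelated sources the intensities add, so convert each level to linear form, sum, and take 10·log₁₀ of the total.
Σ 10^(L/10) = 10^(80.2/10) + 10^(80.7/10) + 10^(76.4/10) = 2.659e+08.
L_total = 10·log₁₀(2.659e+08) = 84.25 dB.

84 dB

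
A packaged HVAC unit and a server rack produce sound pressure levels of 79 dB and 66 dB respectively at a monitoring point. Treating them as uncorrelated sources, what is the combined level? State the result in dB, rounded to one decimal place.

Incoherent sources combine by intensity addition: L_total = 10·log₁₀(Σ 10^(L_i/10)).
Σ 10^(L/10) = 10^(79/10) + 10^(66/10) = 8.341e+07.
L_total = 10·log₁₀(8.341e+07) = 79.21 dB.

79.2 dB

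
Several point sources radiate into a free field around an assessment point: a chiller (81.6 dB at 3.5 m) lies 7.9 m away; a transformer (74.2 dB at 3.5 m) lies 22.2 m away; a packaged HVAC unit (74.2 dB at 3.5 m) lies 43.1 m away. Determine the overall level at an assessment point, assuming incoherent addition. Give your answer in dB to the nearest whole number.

Propagate each source to the receiver with L = L_ref − 20·log₁₀(r/r_ref), then add intensities.
chiller: 81.6 − 20·log₁₀(7.9/3.5) = 81.6 − 7.07 = 74.53 dB.
transformer: 74.2 − 20·log₁₀(22.2/3.5) = 74.2 − 16.05 = 58.15 dB.
packaged HVAC unit: 74.2 − 20·log₁₀(43.1/3.5) = 74.2 − 21.81 = 52.39 dB.
Σ 10^(L/10) = 2.920e+07 → L_total = 10·log₁₀(2.920e+07) = 74.65 dB.

75 dB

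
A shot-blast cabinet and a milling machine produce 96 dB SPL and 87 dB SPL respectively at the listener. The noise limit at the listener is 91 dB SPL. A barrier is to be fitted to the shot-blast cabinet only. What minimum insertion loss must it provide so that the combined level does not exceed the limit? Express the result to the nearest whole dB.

7 dB

The untreated sources together contribute 10^(87/10) = 5.012e+08, i.e. 87.00 dB SPL.
To meet 91 dB SPL overall, the treated shot-blast cabinet may contribute at most 10^(91/10) − 5.012e+08 = 7.577e+08, i.e. 88.80 dB SPL.
So the shot-blast cabinet must be reduced from 96 to 88.80 dB SPL: IL = 7.20 dB.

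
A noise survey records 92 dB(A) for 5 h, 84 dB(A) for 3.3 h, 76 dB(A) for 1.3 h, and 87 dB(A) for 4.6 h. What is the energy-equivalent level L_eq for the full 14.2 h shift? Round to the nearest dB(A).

Weight each interval's intensity by its duration and average over T = 14.2 h:
Σ tᵢ·10^(Lᵢ/10) = 5·10^(92/10) + 3.3·10^(84/10) + 1.3·10^(76/10) + 4.6·10^(87/10) = 1.111e+10.
L_eq = 10·log₁₀(1.111e+10/14.2) = 88.93 dB(A).

89 dB(A)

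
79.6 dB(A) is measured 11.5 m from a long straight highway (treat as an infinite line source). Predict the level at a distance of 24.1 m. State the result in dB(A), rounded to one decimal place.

Cylindrical spreading from a line source gives a 10·log₁₀(r₂/r₁) drop.
L₂ = 79.6 − 10·log₁₀(24.1/11.5) = 79.6 − 3.213 = 76.39 dB(A).

76.4 dB(A)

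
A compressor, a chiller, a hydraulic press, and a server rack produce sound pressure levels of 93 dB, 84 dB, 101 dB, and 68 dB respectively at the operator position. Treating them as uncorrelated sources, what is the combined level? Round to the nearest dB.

102 dB

Incoherent sources combine by intensity addition: L_total = 10·log₁₀(Σ 10^(L_i/10)).
Σ 10^(L/10) = 10^(93/10) + 10^(84/10) + 10^(101/10) + 10^(68/10) = 1.484e+10.
L_total = 10·log₁₀(1.484e+10) = 101.71 dB.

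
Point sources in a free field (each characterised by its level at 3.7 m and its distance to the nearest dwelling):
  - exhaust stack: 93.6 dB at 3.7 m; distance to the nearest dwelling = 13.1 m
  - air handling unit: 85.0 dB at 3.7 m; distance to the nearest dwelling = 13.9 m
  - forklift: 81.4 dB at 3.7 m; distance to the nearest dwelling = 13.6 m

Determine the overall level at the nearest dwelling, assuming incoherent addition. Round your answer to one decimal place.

Propagate each source to the receiver with L = L_ref − 20·log₁₀(r/r_ref), then add intensities.
exhaust stack: 93.6 − 20·log₁₀(13.1/3.7) = 93.6 − 10.98 = 82.62 dB.
air handling unit: 85.0 − 20·log₁₀(13.9/3.7) = 85.0 − 11.50 = 73.50 dB.
forklift: 81.4 − 20·log₁₀(13.6/3.7) = 81.4 − 11.31 = 70.09 dB.
Σ 10^(L/10) = 2.154e+08 → L_total = 10·log₁₀(2.154e+08) = 83.33 dB.

83.3 dB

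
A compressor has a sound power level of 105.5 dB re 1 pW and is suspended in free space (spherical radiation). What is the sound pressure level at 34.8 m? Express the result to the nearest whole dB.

Free-field spherical radiation: L_p = L_w − 10·log₁₀(4π·r²), r = 34.8 m.
4π·r² = 1.522e+04 m², 10·log₁₀ of that is 41.824 dB.
L_p = 105.5 − 41.824 = 63.68 dB.

64 dB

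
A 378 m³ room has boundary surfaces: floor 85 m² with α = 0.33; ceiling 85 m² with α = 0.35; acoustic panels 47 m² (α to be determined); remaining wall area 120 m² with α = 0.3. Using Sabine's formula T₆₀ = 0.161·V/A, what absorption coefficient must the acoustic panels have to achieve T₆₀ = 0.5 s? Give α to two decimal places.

0.59

A = 0.161·V/T₆₀ = 0.161·378/0.5 = 121.72 m² sabins.
Absorption from the other surfaces = 85·0.33 + 85·0.35 + 120·0.3 = 93.80 m², so the acoustic panels must supply 27.92 m² over 47 m².
α = 27.92/47 = 0.594.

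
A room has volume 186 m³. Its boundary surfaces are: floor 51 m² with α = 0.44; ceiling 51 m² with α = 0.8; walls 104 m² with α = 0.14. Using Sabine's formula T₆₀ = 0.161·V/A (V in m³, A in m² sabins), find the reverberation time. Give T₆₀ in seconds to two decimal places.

Summing Sᵢαᵢ: 51·0.44 + 51·0.8 + 104·0.14 = 77.80 m².
T₆₀ = 0.161·V/A = 0.161·186/77.80 = 0.385 s.

0.38 s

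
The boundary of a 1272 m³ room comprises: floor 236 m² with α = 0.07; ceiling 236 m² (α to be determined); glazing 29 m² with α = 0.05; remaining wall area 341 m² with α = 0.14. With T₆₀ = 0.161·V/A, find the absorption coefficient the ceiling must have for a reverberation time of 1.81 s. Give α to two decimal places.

From T₆₀ = 0.161·V/A, the target T₆₀ = 1.81 s needs A = 0.161·1272/1.81 = 113.14 m².
Absorption from the other surfaces = 236·0.07 + 29·0.05 + 341·0.14 = 65.71 m², so the ceiling must supply 47.43 m² over 236 m².
α = 47.43/236 = 0.201.

0.20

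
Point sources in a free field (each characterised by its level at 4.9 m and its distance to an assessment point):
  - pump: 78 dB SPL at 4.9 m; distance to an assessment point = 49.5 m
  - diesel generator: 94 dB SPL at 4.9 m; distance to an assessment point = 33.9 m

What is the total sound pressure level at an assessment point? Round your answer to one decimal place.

Propagate each source to the receiver with L = L_ref − 20·log₁₀(r/r_ref), then add intensities.
pump: 78 − 20·log₁₀(49.5/4.9) = 78 − 20.09 = 57.91 dB SPL.
diesel generator: 94 − 20·log₁₀(33.9/4.9) = 94 − 16.80 = 77.20 dB SPL.
Σ 10^(L/10) = 5.310e+07 → L_total = 10·log₁₀(5.310e+07) = 77.25 dB SPL.

77.3 dB SPL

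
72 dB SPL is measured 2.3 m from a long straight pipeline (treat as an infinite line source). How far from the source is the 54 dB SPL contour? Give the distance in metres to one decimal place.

145.1 m

The 18.0 dB drop corresponds to a distance ratio of 10^(18.0/10) for a line source.
r₂ = 2.3·10^((72−54)/10) = 2.3·10^(18.0/10) = 145.12 m.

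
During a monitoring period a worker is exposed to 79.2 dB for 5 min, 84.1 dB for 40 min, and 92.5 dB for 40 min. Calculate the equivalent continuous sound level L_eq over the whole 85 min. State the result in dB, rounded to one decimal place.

L_eq = 10·log₁₀[(1/T)·Σ tᵢ·10^(Lᵢ/10)] with T = 85 min.
Σ tᵢ·10^(Lᵢ/10) = 5·10^(79.2/10) + 40·10^(84.1/10) + 40·10^(92.5/10) = 8.183e+10.
L_eq = 10·log₁₀(8.183e+10/85) = 89.83 dB.

89.8 dB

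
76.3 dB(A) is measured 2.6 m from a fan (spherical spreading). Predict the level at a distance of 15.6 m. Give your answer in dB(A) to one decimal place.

For a point source, L₂ = L₁ − 20·log₁₀(r₂/r₁).
L₂ = 76.3 − 20·log₁₀(15.6/2.6) = 76.3 − 15.563 = 60.74 dB(A).

60.7 dB(A)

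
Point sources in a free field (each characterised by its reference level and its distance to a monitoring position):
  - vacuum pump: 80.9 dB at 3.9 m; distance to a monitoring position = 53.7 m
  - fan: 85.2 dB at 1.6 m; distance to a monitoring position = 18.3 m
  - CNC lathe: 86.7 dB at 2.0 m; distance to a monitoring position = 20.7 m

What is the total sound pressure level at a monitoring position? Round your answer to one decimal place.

Propagate each source to the receiver with L = L_ref − 20·log₁₀(r/r_ref), then add intensities.
vacuum pump: 80.9 − 20·log₁₀(53.7/3.9) = 80.9 − 22.78 = 58.12 dB.
fan: 85.2 − 20·log₁₀(18.3/1.6) = 85.2 − 21.17 = 64.03 dB.
CNC lathe: 86.7 − 20·log₁₀(20.7/2.0) = 86.7 − 20.30 = 66.40 dB.
Σ 10^(L/10) = 7.547e+06 → L_total = 10·log₁₀(7.547e+06) = 68.78 dB.

68.8 dB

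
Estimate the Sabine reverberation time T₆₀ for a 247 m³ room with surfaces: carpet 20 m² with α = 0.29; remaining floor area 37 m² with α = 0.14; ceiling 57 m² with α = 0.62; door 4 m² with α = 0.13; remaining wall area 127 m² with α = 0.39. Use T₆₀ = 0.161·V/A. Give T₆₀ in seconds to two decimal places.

0.41 s

A = Σ Sᵢαᵢ = 20·0.29 + 37·0.14 + 57·0.62 + 4·0.13 + 127·0.39 = 96.37 m².
T₆₀ = 0.161·V/A = 0.161·247/96.37 = 0.413 s.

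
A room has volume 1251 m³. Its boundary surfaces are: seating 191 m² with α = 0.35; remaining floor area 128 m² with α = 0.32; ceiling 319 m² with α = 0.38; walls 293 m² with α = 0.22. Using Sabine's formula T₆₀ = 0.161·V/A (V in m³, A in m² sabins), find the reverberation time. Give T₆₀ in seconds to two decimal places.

0.69 s

A = Σ Sᵢαᵢ = 191·0.35 + 128·0.32 + 319·0.38 + 293·0.22 = 293.49 m².
T₆₀ = 0.161 × 1251 / 293.49 = 0.686 s.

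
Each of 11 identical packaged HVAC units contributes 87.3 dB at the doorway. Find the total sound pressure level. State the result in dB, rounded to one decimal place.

N identical incoherent sources raise the level by 10·log₁₀ N.
L_total = 87.3 + 10·log₁₀(11) = 87.3 + 10.414 = 97.71 dB.

97.7 dB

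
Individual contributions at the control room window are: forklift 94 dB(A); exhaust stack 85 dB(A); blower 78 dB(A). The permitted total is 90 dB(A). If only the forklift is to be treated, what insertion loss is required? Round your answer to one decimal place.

The untreated sources together contribute 10^(85/10) + 10^(78/10) = 3.793e+08, i.e. 85.79 dB(A).
To meet 90 dB(A) overall, the treated forklift may contribute at most 10^(90/10) − 3.793e+08 = 6.207e+08, i.e. 87.93 dB(A).
So the forklift must be reduced from 94 to 87.93 dB(A): IL = 6.07 dB.

6.1 dB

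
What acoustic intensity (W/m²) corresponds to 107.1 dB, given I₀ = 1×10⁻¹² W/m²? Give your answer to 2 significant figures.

0.051 W/m²

I = I₀·10^(L/10) = 10⁻¹² × 10^(107.1/10) = 10^(-1.290).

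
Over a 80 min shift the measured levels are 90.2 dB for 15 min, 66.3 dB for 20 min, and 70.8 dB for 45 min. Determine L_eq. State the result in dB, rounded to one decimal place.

83.1 dB

The energy average is taken in the linear domain: L_eq = 10·log₁₀[(Σ tᵢ·10^(Lᵢ/10))/T], T = 80 min.
Σ tᵢ·10^(Lᵢ/10) = 15·10^(90.2/10) + 20·10^(66.3/10) + 45·10^(70.8/10) = 1.633e+10.
L_eq = 10·log₁₀(1.633e+10/80) = 83.10 dB.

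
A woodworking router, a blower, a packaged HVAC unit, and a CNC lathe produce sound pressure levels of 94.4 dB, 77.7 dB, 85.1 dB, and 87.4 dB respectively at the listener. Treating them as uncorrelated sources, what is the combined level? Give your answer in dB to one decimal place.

For uncorrelated sources the intensities add, so convert each level to linear form, sum, and take 10·log₁₀ of the total.
Σ 10^(L/10) = 10^(94.4/10) + 10^(77.7/10) + 10^(85.1/10) + 10^(87.4/10) = 3.686e+09.
L_total = 10·log₁₀(3.686e+09) = 95.67 dB.

95.7 dB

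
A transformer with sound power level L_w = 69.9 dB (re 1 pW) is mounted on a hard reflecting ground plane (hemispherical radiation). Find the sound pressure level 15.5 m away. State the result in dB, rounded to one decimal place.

38.1 dB

Free-field hemispherical radiation: L_p = L_w − 10·log₁₀(2π·r²), r = 15.5 m.
2π·r² = 1510 m², 10·log₁₀ of that is 31.788 dB.
L_p = 69.9 − 31.788 = 38.11 dB.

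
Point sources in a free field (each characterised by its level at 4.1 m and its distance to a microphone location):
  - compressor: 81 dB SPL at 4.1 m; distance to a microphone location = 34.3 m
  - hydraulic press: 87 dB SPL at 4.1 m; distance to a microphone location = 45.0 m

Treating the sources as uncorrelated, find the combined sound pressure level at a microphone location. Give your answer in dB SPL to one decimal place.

67.8 dB SPL

Apply inverse-square spreading to bring every level to the receiver, then sum 10^(L/10).
compressor: 81 − 20·log₁₀(34.3/4.1) = 81 − 18.45 = 62.55 dB SPL.
hydraulic press: 87 − 20·log₁₀(45.0/4.1) = 87 − 20.81 = 66.19 dB SPL.
Σ 10^(L/10) = 5.959e+06 → L_total = 10·log₁₀(5.959e+06) = 67.75 dB SPL.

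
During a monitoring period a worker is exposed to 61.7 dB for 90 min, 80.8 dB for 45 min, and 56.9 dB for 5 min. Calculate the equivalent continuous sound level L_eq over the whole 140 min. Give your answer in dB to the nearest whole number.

76 dB

The energy average is taken in the linear domain: L_eq = 10·log₁₀[(Σ tᵢ·10^(Lᵢ/10))/T], T = 140 min.
Σ tᵢ·10^(Lᵢ/10) = 90·10^(61.7/10) + 45·10^(80.8/10) + 5·10^(56.9/10) = 5.546e+09.
L_eq = 10·log₁₀(5.546e+09/140) = 75.98 dB.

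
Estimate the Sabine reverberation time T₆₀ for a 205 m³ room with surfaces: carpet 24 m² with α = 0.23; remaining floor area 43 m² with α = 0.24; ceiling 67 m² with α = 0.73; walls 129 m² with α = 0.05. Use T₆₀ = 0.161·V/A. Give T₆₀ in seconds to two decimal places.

0.46 s

A = Σ Sᵢαᵢ = 24·0.23 + 43·0.24 + 67·0.73 + 129·0.05 = 71.20 m².
T₆₀ = 0.161 × 205 / 71.20 = 0.464 s.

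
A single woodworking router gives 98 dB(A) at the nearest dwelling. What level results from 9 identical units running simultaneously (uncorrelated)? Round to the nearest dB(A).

L_total = L₁ + 10·log₁₀ N for N identical incoherent sources.
L_total = 98 + 10·log₁₀(9) = 98 + 9.542 = 107.54 dB(A).

108 dB(A)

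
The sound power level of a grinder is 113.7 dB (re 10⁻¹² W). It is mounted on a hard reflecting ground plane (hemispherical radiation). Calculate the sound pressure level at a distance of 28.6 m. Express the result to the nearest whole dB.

L_p = L_w − 10·log₁₀(2π·r²) with r = 28.6 m.
2π·r² = 5139 m², 10·log₁₀ of that is 37.109 dB.
L_p = 113.7 − 37.109 = 76.59 dB.

77 dB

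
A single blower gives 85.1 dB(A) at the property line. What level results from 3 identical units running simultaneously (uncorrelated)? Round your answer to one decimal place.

With 3 equal, uncorrelated contributions the intensity is 3× that of one unit, giving a rise of 10·log₁₀ 3.
L_total = 85.1 + 10·log₁₀(3) = 85.1 + 4.771 = 89.87 dB(A).

89.9 dB(A)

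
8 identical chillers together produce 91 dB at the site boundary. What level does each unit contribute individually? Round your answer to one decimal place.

82.0 dB

For N identical incoherent sources L_total = L₁ + 10·log₁₀ N, so L₁ = 91 − 10·log₁₀(8) = 91 − 9.031.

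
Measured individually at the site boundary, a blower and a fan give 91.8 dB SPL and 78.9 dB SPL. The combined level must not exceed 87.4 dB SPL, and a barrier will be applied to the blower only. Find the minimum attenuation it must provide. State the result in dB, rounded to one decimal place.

5.1 dB

Fixed contribution from the other source: Σ 10^(L/10) = 10^(78.9/10) = 7.762e+07 (78.90 dB SPL).
The limit corresponds to 10^(87.4/10) = 5.495e+08; subtracting the fixed part leaves 4.719e+08 for the blower, i.e. 86.74 dB SPL.
Required insertion loss = 91.8 − 86.74 = 5.06 dB.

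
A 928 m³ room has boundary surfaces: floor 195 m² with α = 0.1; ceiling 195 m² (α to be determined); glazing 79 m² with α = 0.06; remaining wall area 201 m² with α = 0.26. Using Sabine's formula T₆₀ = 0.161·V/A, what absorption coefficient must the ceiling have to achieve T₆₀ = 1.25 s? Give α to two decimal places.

Required total absorption A = 0.161·928/1.25 = 119.53 m².
Absorption from the other surfaces = 195·0.1 + 79·0.06 + 201·0.26 = 76.50 m², so the ceiling must supply 43.03 m² over 195 m².
α = 43.03/195 = 0.221.

0.22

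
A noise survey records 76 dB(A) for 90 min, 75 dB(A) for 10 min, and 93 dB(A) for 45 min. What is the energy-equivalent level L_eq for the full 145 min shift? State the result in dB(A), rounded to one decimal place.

88.1 dB(A)

Weight each interval's intensity by its duration and average over T = 145 min:
Σ tᵢ·10^(Lᵢ/10) = 90·10^(76/10) + 10·10^(75/10) + 45·10^(93/10) = 9.369e+10.
L_eq = 10·log₁₀(9.369e+10/145) = 88.10 dB(A).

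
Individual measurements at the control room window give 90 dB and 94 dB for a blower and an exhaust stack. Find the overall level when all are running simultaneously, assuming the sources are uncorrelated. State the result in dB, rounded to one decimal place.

Incoherent sources combine by intensity addition: L_total = 10·log₁₀(Σ 10^(L_i/10)).
Σ 10^(L/10) = 10^(90/10) + 10^(94/10) = 3.512e+09.
L_total = 10·log₁₀(3.512e+09) = 95.46 dB.

95.5 dB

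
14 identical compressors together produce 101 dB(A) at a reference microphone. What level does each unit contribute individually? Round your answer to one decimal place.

89.5 dB(A)

14 equal contributions raise the level by 10·log₁₀ 14 = 11.461 dB, so each unit alone gives 101 − 11.461.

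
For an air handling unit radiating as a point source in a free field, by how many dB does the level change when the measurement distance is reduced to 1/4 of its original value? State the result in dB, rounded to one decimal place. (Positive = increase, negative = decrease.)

+12.0 dB

With spherical spreading the level changes by −20·log₁₀(r₂/r₁).
ΔL = −20·log₁₀(0.25) = +12.04 dB.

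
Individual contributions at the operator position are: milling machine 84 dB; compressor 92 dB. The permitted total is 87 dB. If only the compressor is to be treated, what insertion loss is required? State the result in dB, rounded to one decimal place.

8.0 dB

The untreated sources together contribute 10^(84/10) = 2.512e+08, i.e. 84.00 dB.
To meet 87 dB overall, the treated compressor may contribute at most 10^(87/10) − 2.512e+08 = 2.500e+08, i.e. 83.98 dB.
Required insertion loss = 92 − 83.98 = 8.02 dB.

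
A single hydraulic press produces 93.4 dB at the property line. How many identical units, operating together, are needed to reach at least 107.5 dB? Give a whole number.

N identical sources give L₁ + 10·log₁₀ N, so require 10·log₁₀ N ≥ 107.5 − 93.4 = 14.1 dB.
N ≥ 10^(14.1/10) = 25.704, so N = 26.

26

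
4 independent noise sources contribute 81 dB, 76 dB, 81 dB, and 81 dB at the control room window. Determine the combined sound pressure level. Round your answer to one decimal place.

86.2 dB

Incoherent sources combine by intensity addition: L_total = 10·log₁₀(Σ 10^(L_i/10)).
Σ 10^(L/10) = 10^(81/10) + 10^(76/10) + 10^(81/10) + 10^(81/10) = 4.175e+08.
L_total = 10·log₁₀(4.175e+08) = 86.21 dB.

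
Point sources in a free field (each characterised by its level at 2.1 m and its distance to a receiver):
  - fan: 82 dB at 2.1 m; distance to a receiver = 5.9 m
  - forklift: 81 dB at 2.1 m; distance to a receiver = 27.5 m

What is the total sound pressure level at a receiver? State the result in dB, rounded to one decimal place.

73.2 dB

Propagate each source to the receiver with L = L_ref − 20·log₁₀(r/r_ref), then add intensities.
fan: 82 − 20·log₁₀(5.9/2.1) = 82 − 8.97 = 73.03 dB.
forklift: 81 − 20·log₁₀(27.5/2.1) = 81 − 22.34 = 58.66 dB.
Σ 10^(L/10) = 2.081e+07 → L_total = 10·log₁₀(2.081e+07) = 73.18 dB.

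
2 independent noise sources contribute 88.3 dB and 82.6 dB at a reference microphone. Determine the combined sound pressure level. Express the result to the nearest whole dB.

Incoherent sources combine by intensity addition: L_total = 10·log₁₀(Σ 10^(L_i/10)).
Σ 10^(L/10) = 10^(88.3/10) + 10^(82.6/10) = 8.581e+08.
L_total = 10·log₁₀(8.581e+08) = 89.34 dB.

89 dB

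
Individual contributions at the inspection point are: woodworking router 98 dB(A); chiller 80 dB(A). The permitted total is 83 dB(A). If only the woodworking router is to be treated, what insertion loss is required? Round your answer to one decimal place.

18.0 dB

The untreated sources together contribute 10^(80/10) = 1.000e+08, i.e. 80.00 dB(A).
The limit corresponds to 10^(83/10) = 1.995e+08; subtracting the fixed part leaves 9.953e+07 for the woodworking router, i.e. 79.98 dB(A).
So the woodworking router must be reduced from 98 to 79.98 dB(A): IL = 18.02 dB.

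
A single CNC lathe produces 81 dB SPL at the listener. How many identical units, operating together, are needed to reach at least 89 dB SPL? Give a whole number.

The shortfall is 89 − 81 = 8.0 dB, and N units add 10·log₁₀ N, so need 10·log₁₀ N ≥ 8.0.
N ≥ 10^(8.0/10) = 6.310, so N = 7.

7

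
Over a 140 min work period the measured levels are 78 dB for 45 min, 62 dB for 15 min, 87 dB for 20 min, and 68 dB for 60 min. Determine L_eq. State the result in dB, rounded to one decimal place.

79.8 dB

L_eq = 10·log₁₀[(1/T)·Σ tᵢ·10^(Lᵢ/10)] with T = 140 min.
Σ tᵢ·10^(Lᵢ/10) = 45·10^(78/10) + 15·10^(62/10) + 20·10^(87/10) + 60·10^(68/10) = 1.327e+10.
L_eq = 10·log₁₀(1.327e+10/140) = 79.77 dB.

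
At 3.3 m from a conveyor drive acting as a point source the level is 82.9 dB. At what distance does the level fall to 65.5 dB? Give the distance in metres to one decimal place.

Point-source spreading drops the level by 20·log₁₀(r₂/r₁); inverting, r₂/r₁ = 10^(ΔL/20).
r₂ = 3.3·10^((82.9−65.5)/20) = 3.3·10^(17.4/20) = 24.46 m.

24.5 m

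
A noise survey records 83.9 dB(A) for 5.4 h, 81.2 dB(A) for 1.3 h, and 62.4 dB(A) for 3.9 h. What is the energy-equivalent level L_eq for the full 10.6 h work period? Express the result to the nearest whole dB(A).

82 dB(A)

L_eq = 10·log₁₀[(1/T)·Σ tᵢ·10^(Lᵢ/10)] with T = 10.6 h.
Σ tᵢ·10^(Lᵢ/10) = 5.4·10^(83.9/10) + 1.3·10^(81.2/10) + 3.9·10^(62.4/10) = 1.504e+09.
L_eq = 10·log₁₀(1.504e+09/10.6) = 81.52 dB(A).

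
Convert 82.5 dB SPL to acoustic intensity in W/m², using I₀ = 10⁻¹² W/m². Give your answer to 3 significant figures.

0.000178 W/m²

I/I₀ = 10^(82.5/10) = 1.778e+08, so I = 1.778e+08 × 10⁻¹² W/m².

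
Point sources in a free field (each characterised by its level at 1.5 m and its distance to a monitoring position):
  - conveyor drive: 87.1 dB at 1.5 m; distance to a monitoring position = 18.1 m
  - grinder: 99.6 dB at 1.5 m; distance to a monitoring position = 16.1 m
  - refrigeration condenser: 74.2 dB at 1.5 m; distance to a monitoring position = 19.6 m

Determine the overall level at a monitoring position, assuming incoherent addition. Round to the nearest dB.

79 dB

Propagate each source to the receiver with L = L_ref − 20·log₁₀(r/r_ref), then add intensities.
conveyor drive: 87.1 − 20·log₁₀(18.1/1.5) = 87.1 − 21.63 = 65.47 dB.
grinder: 99.6 − 20·log₁₀(16.1/1.5) = 99.6 − 20.61 = 78.99 dB.
refrigeration condenser: 74.2 − 20·log₁₀(19.6/1.5) = 74.2 − 22.32 = 51.88 dB.
Σ 10^(L/10) = 8.284e+07 → L_total = 10·log₁₀(8.284e+07) = 79.18 dB.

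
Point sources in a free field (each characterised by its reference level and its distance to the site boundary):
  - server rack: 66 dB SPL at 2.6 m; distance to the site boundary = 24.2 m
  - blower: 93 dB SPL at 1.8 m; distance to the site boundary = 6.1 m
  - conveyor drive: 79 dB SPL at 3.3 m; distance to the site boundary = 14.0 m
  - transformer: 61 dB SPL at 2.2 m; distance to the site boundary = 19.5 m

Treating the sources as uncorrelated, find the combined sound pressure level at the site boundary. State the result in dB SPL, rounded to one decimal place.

82.5 dB SPL

Apply inverse-square spreading to bring every level to the receiver, then sum 10^(L/10).
server rack: 66 − 20·log₁₀(24.2/2.6) = 66 − 19.38 = 46.62 dB SPL.
blower: 93 − 20·log₁₀(6.1/1.8) = 93 − 10.60 = 82.40 dB SPL.
conveyor drive: 79 − 20·log₁₀(14.0/3.3) = 79 − 12.55 = 66.45 dB SPL.
transformer: 61 − 20·log₁₀(19.5/2.2) = 61 − 18.95 = 42.05 dB SPL.
Σ 10^(L/10) = 1.782e+08 → L_total = 10·log₁₀(1.782e+08) = 82.51 dB SPL.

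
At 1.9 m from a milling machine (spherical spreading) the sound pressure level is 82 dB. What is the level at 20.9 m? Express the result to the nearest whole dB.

61 dB

Spherical spreading from a point source gives a 20·log₁₀(r₂/r₁) drop.
L₂ = 82 − 20·log₁₀(20.9/1.9) = 82 − 20.828 = 61.17 dB.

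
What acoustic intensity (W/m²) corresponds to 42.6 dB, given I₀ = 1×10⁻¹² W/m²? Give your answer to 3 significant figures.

I/I₀ = 10^(42.6/10) = 1.82e+04, so I = 1.82e+04 × 10⁻¹² W/m².

1.82e-08 W/m²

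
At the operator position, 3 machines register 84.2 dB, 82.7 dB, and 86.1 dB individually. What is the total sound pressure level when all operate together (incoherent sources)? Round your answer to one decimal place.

89.3 dB

For uncorrelated sources the intensities add, so convert each level to linear form, sum, and take 10·log₁₀ of the total.
Σ 10^(L/10) = 10^(84.2/10) + 10^(82.7/10) + 10^(86.1/10) = 8.566e+08.
L_total = 10·log₁₀(8.566e+08) = 89.33 dB.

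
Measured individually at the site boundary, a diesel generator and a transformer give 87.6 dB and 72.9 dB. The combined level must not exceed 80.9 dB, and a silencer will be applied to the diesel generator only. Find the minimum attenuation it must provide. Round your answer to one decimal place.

The untreated sources together contribute 10^(72.9/10) = 1.950e+07, i.e. 72.90 dB.
The limit corresponds to 10^(80.9/10) = 1.230e+08; subtracting the fixed part leaves 1.035e+08 for the diesel generator, i.e. 80.15 dB.
Required insertion loss = 87.6 − 80.15 = 7.45 dB.

7.4 dB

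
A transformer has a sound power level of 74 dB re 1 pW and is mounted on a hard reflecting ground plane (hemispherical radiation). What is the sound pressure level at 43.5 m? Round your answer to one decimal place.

Free-field hemispherical radiation: L_p = L_w − 10·log₁₀(2π·r²), r = 43.5 m.
2π·r² = 1.189e+04 m², 10·log₁₀ of that is 40.752 dB.
L_p = 74 − 40.752 = 33.25 dB.

33.2 dB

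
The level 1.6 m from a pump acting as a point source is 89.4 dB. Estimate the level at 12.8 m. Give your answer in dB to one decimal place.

Spherical spreading from a point source gives a 20·log₁₀(r₂/r₁) drop.
L₂ = 89.4 − 20·log₁₀(12.8/1.6) = 89.4 − 18.062 = 71.34 dB.

71.3 dB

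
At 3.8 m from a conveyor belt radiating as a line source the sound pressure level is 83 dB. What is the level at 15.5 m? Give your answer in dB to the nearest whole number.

Line-source attenuation: ΔL = 10·log₁₀(r₂/r₁) = 10·log₁₀(15.5/3.8) = 6.105 dB.
L₂ = 83 − 10·log₁₀(15.5/3.8) = 83 − 6.105 = 76.89 dB.

77 dB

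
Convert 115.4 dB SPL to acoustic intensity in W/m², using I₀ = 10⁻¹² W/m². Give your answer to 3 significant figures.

I/I₀ = 10^(115.4/10) = 3.467e+11, so I = 3.467e+11 × 10⁻¹² W/m².

0.347 W/m²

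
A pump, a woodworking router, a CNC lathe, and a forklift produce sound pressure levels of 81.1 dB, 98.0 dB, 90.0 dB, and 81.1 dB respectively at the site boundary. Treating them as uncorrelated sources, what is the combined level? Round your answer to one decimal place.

Incoherent sources combine by intensity addition: L_total = 10·log₁₀(Σ 10^(L_i/10)).
Σ 10^(L/10) = 10^(81.1/10) + 10^(98.0/10) + 10^(90.0/10) + 10^(81.1/10) = 7.567e+09.
L_total = 10·log₁₀(7.567e+09) = 98.79 dB.

98.8 dB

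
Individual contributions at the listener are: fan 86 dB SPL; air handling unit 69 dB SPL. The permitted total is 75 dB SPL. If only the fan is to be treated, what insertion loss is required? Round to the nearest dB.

12 dB

Fixed contribution from the other source: Σ 10^(L/10) = 10^(69/10) = 7.943e+06 (69.00 dB SPL).
The limit corresponds to 10^(75/10) = 3.162e+07; subtracting the fixed part leaves 2.368e+07 for the fan, i.e. 73.74 dB SPL.
Required insertion loss = 86 − 73.74 = 12.26 dB.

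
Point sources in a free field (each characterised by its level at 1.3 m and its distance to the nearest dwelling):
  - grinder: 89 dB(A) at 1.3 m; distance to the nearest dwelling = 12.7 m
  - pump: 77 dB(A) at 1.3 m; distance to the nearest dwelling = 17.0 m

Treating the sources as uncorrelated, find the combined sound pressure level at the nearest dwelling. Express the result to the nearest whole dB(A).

69 dB(A)

Propagate each source to the receiver with L = L_ref − 20·log₁₀(r/r_ref), then add intensities.
grinder: 89 − 20·log₁₀(12.7/1.3) = 89 − 19.80 = 69.20 dB(A).
pump: 77 − 20·log₁₀(17.0/1.3) = 77 − 22.33 = 54.67 dB(A).
Σ 10^(L/10) = 8.616e+06 → L_total = 10·log₁₀(8.616e+06) = 69.35 dB(A).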